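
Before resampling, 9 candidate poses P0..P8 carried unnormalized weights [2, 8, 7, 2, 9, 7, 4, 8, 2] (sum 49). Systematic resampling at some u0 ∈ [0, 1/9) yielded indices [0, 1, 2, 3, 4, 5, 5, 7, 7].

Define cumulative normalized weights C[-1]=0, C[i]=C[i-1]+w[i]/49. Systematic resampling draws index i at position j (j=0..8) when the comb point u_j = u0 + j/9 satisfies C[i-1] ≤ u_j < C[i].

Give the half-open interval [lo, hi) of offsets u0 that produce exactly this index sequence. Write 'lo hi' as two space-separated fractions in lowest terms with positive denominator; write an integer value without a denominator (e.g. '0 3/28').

C = [2/49, 10/49, 17/49, 19/49, 4/7, 5/7, 39/49, 47/49, 1]
j=0 picked index 0: u0 ∈ [0, 2/49)
j=1 picked index 1: u0 ∈ [-31/441, 41/441)
j=2 picked index 2: u0 ∈ [-8/441, 55/441)
j=3 picked index 3: u0 ∈ [2/147, 8/147)
j=4 picked index 4: u0 ∈ [-25/441, 8/63)
j=5 picked index 5: u0 ∈ [1/63, 10/63)
j=6 picked index 5: u0 ∈ [-2/21, 1/21)
j=7 picked index 7: u0 ∈ [8/441, 80/441)
j=8 picked index 7: u0 ∈ [-41/441, 31/441)
intersection: [8/441, 2/49)

8/441 2/49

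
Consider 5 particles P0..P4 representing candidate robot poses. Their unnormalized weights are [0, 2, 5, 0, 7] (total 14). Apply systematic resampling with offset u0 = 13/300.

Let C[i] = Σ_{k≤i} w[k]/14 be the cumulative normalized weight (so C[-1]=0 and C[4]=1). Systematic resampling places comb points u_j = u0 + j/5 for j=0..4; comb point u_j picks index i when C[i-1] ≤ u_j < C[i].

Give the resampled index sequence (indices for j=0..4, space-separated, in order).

C = [0, 1/7, 1/2, 1/2, 1]
j=0: u_0=13/300 ∈ [0, 1/7) → index 1
j=1: u_1=73/300 ∈ [1/7, 1/2) → index 2
j=2: u_2=133/300 ∈ [1/7, 1/2) → index 2
j=3: u_3=193/300 ∈ [1/2, 1) → index 4
j=4: u_4=253/300 ∈ [1/2, 1) → index 4

1 2 2 4 4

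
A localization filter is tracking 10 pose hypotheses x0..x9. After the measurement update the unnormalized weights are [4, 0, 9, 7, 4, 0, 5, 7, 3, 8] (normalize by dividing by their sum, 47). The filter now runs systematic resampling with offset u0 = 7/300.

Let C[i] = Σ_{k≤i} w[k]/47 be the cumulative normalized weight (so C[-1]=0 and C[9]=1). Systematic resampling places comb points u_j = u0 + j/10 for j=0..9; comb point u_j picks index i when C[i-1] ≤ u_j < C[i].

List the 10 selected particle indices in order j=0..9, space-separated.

0 2 2 3 3 6 7 7 8 9

C = [4/47, 4/47, 13/47, 20/47, 24/47, 24/47, 29/47, 36/47, 39/47, 1]
j=0: u_0=7/300 ∈ [0, 4/47) → index 0
j=1: u_1=37/300 ∈ [4/47, 13/47) → index 2
j=2: u_2=67/300 ∈ [4/47, 13/47) → index 2
j=3: u_3=97/300 ∈ [13/47, 20/47) → index 3
j=4: u_4=127/300 ∈ [13/47, 20/47) → index 3
j=5: u_5=157/300 ∈ [24/47, 29/47) → index 6
j=6: u_6=187/300 ∈ [29/47, 36/47) → index 7
j=7: u_7=217/300 ∈ [29/47, 36/47) → index 7
j=8: u_8=247/300 ∈ [36/47, 39/47) → index 8
j=9: u_9=277/300 ∈ [39/47, 1) → index 9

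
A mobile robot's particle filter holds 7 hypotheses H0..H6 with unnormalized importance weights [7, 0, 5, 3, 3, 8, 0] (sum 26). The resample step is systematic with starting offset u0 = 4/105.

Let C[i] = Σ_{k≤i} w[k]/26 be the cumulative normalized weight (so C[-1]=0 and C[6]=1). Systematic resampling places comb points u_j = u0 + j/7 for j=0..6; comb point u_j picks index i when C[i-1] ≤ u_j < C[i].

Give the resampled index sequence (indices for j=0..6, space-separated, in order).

0 0 2 3 4 5 5

C = [7/26, 7/26, 6/13, 15/26, 9/13, 1, 1]
j=0: u_0=4/105 ∈ [0, 7/26) → index 0
j=1: u_1=19/105 ∈ [0, 7/26) → index 0
j=2: u_2=34/105 ∈ [7/26, 6/13) → index 2
j=3: u_3=7/15 ∈ [6/13, 15/26) → index 3
j=4: u_4=64/105 ∈ [15/26, 9/13) → index 4
j=5: u_5=79/105 ∈ [9/13, 1) → index 5
j=6: u_6=94/105 ∈ [9/13, 1) → index 5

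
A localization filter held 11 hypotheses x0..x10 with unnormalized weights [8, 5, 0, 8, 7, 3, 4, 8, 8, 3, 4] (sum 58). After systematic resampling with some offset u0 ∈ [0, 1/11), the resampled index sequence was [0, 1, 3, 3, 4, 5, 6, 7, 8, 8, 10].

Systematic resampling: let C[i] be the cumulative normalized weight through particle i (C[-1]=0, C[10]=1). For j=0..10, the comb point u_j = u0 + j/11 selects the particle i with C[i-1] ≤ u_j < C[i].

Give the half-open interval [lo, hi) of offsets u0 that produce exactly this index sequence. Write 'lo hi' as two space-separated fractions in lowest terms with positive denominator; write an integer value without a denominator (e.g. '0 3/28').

C = [4/29, 13/58, 13/58, 21/58, 14/29, 31/58, 35/58, 43/58, 51/58, 27/29, 1]
j=0 picked index 0: u0 ∈ [0, 4/29)
j=1 picked index 1: u0 ∈ [15/319, 85/638)
j=2 picked index 3: u0 ∈ [27/638, 115/638)
j=3 picked index 3: u0 ∈ [-31/638, 57/638)
j=4 picked index 4: u0 ∈ [-1/638, 38/319)
j=5 picked index 5: u0 ∈ [9/319, 51/638)
j=6 picked index 6: u0 ∈ [-7/638, 37/638)
j=7 picked index 7: u0 ∈ [-21/638, 67/638)
j=8 picked index 8: u0 ∈ [9/638, 97/638)
j=9 picked index 8: u0 ∈ [-49/638, 39/638)
j=10 picked index 10: u0 ∈ [7/319, 1/11)
intersection: [15/319, 37/638)

15/319 37/638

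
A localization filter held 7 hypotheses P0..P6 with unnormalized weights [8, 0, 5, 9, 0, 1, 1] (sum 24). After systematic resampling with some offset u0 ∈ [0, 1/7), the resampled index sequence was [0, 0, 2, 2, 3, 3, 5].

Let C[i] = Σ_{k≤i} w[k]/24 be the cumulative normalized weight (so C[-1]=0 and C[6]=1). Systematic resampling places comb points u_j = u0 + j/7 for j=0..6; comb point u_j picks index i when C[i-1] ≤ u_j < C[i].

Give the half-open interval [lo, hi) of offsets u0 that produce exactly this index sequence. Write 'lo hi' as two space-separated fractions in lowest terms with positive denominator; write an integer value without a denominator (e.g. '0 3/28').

C = [1/3, 1/3, 13/24, 11/12, 11/12, 23/24, 1]
j=0 picked index 0: u0 ∈ [0, 1/3)
j=1 picked index 0: u0 ∈ [-1/7, 4/21)
j=2 picked index 2: u0 ∈ [1/21, 43/168)
j=3 picked index 2: u0 ∈ [-2/21, 19/168)
j=4 picked index 3: u0 ∈ [-5/168, 29/84)
j=5 picked index 3: u0 ∈ [-29/168, 17/84)
j=6 picked index 5: u0 ∈ [5/84, 17/168)
intersection: [5/84, 17/168)

5/84 17/168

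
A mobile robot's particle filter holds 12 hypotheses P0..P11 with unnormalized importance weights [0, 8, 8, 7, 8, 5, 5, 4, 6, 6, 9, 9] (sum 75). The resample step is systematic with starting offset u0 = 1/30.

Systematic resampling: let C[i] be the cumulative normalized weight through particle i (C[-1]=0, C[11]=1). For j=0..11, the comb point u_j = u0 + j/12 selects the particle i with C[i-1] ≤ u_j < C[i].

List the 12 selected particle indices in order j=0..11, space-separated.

C = [0, 8/75, 16/75, 23/75, 31/75, 12/25, 41/75, 3/5, 17/25, 19/25, 22/25, 1]
j=0: u_0=1/30 ∈ [0, 8/75) → index 1
j=1: u_1=7/60 ∈ [8/75, 16/75) → index 2
j=2: u_2=1/5 ∈ [8/75, 16/75) → index 2
j=3: u_3=17/60 ∈ [16/75, 23/75) → index 3
j=4: u_4=11/30 ∈ [23/75, 31/75) → index 4
j=5: u_5=9/20 ∈ [31/75, 12/25) → index 5
j=6: u_6=8/15 ∈ [12/25, 41/75) → index 6
j=7: u_7=37/60 ∈ [3/5, 17/25) → index 8
j=8: u_8=7/10 ∈ [17/25, 19/25) → index 9
j=9: u_9=47/60 ∈ [19/25, 22/25) → index 10
j=10: u_10=13/15 ∈ [19/25, 22/25) → index 10
j=11: u_11=19/20 ∈ [22/25, 1) → index 11

1 2 2 3 4 5 6 8 9 10 10 11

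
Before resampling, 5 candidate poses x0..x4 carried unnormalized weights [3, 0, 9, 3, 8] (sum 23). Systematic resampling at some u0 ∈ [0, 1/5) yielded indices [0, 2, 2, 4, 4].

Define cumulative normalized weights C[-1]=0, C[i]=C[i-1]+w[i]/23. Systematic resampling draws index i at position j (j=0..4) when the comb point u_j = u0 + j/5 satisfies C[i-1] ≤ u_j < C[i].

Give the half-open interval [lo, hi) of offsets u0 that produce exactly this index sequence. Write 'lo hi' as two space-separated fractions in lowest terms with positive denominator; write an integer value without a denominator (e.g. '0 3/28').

6/115 14/115

C = [3/23, 3/23, 12/23, 15/23, 1]
j=0 picked index 0: u0 ∈ [0, 3/23)
j=1 picked index 2: u0 ∈ [-8/115, 37/115)
j=2 picked index 2: u0 ∈ [-31/115, 14/115)
j=3 picked index 4: u0 ∈ [6/115, 2/5)
j=4 picked index 4: u0 ∈ [-17/115, 1/5)
intersection: [6/115, 14/115)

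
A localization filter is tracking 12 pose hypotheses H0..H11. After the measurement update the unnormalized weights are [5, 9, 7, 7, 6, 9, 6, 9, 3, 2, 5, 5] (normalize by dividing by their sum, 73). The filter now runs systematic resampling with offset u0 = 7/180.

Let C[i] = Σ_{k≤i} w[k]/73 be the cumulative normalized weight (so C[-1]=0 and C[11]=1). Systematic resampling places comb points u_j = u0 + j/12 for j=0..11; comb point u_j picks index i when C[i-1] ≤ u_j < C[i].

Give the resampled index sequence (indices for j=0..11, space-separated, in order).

C = [5/73, 14/73, 21/73, 28/73, 34/73, 43/73, 49/73, 58/73, 61/73, 63/73, 68/73, 1]
j=0: u_0=7/180 ∈ [0, 5/73) → index 0
j=1: u_1=11/90 ∈ [5/73, 14/73) → index 1
j=2: u_2=37/180 ∈ [14/73, 21/73) → index 2
j=3: u_3=13/45 ∈ [21/73, 28/73) → index 3
j=4: u_4=67/180 ∈ [21/73, 28/73) → index 3
j=5: u_5=41/90 ∈ [28/73, 34/73) → index 4
j=6: u_6=97/180 ∈ [34/73, 43/73) → index 5
j=7: u_7=28/45 ∈ [43/73, 49/73) → index 6
j=8: u_8=127/180 ∈ [49/73, 58/73) → index 7
j=9: u_9=71/90 ∈ [49/73, 58/73) → index 7
j=10: u_10=157/180 ∈ [63/73, 68/73) → index 10
j=11: u_11=43/45 ∈ [68/73, 1) → index 11

0 1 2 3 3 4 5 6 7 7 10 11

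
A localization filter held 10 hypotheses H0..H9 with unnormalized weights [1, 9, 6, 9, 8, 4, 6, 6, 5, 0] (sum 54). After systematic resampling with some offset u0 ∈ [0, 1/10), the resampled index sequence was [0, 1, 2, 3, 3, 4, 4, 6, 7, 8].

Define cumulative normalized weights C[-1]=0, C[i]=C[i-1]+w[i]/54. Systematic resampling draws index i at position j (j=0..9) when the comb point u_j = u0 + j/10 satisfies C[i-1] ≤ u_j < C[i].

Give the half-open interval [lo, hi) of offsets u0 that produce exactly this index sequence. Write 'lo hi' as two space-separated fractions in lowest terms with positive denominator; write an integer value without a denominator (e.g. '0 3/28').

1/135 1/90

C = [1/54, 5/27, 8/27, 25/54, 11/18, 37/54, 43/54, 49/54, 1, 1]
j=0 picked index 0: u0 ∈ [0, 1/54)
j=1 picked index 1: u0 ∈ [-11/135, 23/270)
j=2 picked index 2: u0 ∈ [-2/135, 13/135)
j=3 picked index 3: u0 ∈ [-1/270, 22/135)
j=4 picked index 3: u0 ∈ [-14/135, 17/270)
j=5 picked index 4: u0 ∈ [-1/27, 1/9)
j=6 picked index 4: u0 ∈ [-37/270, 1/90)
j=7 picked index 6: u0 ∈ [-2/135, 13/135)
j=8 picked index 7: u0 ∈ [-1/270, 29/270)
j=9 picked index 8: u0 ∈ [1/135, 1/10)
intersection: [1/135, 1/90)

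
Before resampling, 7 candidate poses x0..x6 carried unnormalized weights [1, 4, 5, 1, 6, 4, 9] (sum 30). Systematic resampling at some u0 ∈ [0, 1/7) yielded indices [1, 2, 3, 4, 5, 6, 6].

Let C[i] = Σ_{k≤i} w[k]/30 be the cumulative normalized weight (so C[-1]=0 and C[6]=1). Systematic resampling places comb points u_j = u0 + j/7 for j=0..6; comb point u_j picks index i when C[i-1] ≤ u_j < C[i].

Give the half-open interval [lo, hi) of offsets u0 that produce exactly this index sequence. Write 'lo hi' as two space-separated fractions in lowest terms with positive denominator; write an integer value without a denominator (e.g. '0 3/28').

C = [1/30, 1/6, 1/3, 11/30, 17/30, 7/10, 1]
j=0 picked index 1: u0 ∈ [1/30, 1/6)
j=1 picked index 2: u0 ∈ [1/42, 4/21)
j=2 picked index 3: u0 ∈ [1/21, 17/210)
j=3 picked index 4: u0 ∈ [-13/210, 29/210)
j=4 picked index 5: u0 ∈ [-1/210, 9/70)
j=5 picked index 6: u0 ∈ [-1/70, 2/7)
j=6 picked index 6: u0 ∈ [-11/70, 1/7)
intersection: [1/21, 17/210)

1/21 17/210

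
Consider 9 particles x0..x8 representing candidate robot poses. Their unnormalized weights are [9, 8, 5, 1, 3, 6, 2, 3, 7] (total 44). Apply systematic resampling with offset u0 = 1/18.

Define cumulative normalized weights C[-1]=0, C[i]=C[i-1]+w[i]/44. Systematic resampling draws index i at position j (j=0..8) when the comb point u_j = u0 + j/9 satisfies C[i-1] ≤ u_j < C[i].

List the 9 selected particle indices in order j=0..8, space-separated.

0 0 1 2 3 5 5 7 8

C = [9/44, 17/44, 1/2, 23/44, 13/22, 8/11, 17/22, 37/44, 1]
j=0: u_0=1/18 ∈ [0, 9/44) → index 0
j=1: u_1=1/6 ∈ [0, 9/44) → index 0
j=2: u_2=5/18 ∈ [9/44, 17/44) → index 1
j=3: u_3=7/18 ∈ [17/44, 1/2) → index 2
j=4: u_4=1/2 ∈ [1/2, 23/44) → index 3
j=5: u_5=11/18 ∈ [13/22, 8/11) → index 5
j=6: u_6=13/18 ∈ [13/22, 8/11) → index 5
j=7: u_7=5/6 ∈ [17/22, 37/44) → index 7
j=8: u_8=17/18 ∈ [37/44, 1) → index 8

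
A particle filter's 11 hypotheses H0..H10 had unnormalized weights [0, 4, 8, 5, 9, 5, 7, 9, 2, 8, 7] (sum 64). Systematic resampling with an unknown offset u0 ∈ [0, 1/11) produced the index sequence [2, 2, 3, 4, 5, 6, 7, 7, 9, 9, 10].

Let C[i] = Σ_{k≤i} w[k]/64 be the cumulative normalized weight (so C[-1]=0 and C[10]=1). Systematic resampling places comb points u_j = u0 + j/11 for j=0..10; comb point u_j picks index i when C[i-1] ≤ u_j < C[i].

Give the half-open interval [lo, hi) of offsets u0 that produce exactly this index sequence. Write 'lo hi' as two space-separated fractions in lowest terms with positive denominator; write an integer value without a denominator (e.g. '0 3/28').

C = [0, 1/16, 3/16, 17/64, 13/32, 31/64, 19/32, 47/64, 49/64, 57/64, 1]
j=0 picked index 2: u0 ∈ [1/16, 3/16)
j=1 picked index 2: u0 ∈ [-5/176, 17/176)
j=2 picked index 3: u0 ∈ [1/176, 59/704)
j=3 picked index 4: u0 ∈ [-5/704, 47/352)
j=4 picked index 5: u0 ∈ [15/352, 85/704)
j=5 picked index 6: u0 ∈ [21/704, 49/352)
j=6 picked index 7: u0 ∈ [17/352, 133/704)
j=7 picked index 7: u0 ∈ [-15/352, 69/704)
j=8 picked index 9: u0 ∈ [27/704, 115/704)
j=9 picked index 9: u0 ∈ [-37/704, 51/704)
j=10 picked index 10: u0 ∈ [-13/704, 1/11)
intersection: [1/16, 51/704)

1/16 51/704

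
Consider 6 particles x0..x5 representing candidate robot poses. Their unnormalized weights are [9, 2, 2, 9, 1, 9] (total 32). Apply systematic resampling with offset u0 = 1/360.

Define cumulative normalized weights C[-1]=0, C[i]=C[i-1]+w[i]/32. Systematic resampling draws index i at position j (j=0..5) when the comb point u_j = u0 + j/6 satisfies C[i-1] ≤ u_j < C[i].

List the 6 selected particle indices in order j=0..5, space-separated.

0 0 1 3 3 5

C = [9/32, 11/32, 13/32, 11/16, 23/32, 1]
j=0: u_0=1/360 ∈ [0, 9/32) → index 0
j=1: u_1=61/360 ∈ [0, 9/32) → index 0
j=2: u_2=121/360 ∈ [9/32, 11/32) → index 1
j=3: u_3=181/360 ∈ [13/32, 11/16) → index 3
j=4: u_4=241/360 ∈ [13/32, 11/16) → index 3
j=5: u_5=301/360 ∈ [23/32, 1) → index 5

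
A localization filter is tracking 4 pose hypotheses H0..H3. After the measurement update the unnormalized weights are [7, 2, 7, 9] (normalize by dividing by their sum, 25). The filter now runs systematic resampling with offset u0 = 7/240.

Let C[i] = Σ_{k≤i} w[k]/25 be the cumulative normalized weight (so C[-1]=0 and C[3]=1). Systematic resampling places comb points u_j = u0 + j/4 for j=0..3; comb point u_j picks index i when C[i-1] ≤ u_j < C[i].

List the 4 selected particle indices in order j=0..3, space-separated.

C = [7/25, 9/25, 16/25, 1]
j=0: u_0=7/240 ∈ [0, 7/25) → index 0
j=1: u_1=67/240 ∈ [0, 7/25) → index 0
j=2: u_2=127/240 ∈ [9/25, 16/25) → index 2
j=3: u_3=187/240 ∈ [16/25, 1) → index 3

0 0 2 3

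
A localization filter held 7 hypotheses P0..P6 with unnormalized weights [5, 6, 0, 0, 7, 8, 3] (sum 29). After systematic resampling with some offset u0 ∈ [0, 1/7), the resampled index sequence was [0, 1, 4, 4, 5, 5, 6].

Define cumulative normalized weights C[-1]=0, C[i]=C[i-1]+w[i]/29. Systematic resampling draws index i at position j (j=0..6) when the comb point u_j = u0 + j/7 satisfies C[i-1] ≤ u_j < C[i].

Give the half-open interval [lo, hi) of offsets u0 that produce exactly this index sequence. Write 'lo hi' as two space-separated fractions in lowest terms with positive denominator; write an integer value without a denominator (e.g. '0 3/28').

19/203 1/7

C = [5/29, 11/29, 11/29, 11/29, 18/29, 26/29, 1]
j=0 picked index 0: u0 ∈ [0, 5/29)
j=1 picked index 1: u0 ∈ [6/203, 48/203)
j=2 picked index 4: u0 ∈ [19/203, 68/203)
j=3 picked index 4: u0 ∈ [-10/203, 39/203)
j=4 picked index 5: u0 ∈ [10/203, 66/203)
j=5 picked index 5: u0 ∈ [-19/203, 37/203)
j=6 picked index 6: u0 ∈ [8/203, 1/7)
intersection: [19/203, 1/7)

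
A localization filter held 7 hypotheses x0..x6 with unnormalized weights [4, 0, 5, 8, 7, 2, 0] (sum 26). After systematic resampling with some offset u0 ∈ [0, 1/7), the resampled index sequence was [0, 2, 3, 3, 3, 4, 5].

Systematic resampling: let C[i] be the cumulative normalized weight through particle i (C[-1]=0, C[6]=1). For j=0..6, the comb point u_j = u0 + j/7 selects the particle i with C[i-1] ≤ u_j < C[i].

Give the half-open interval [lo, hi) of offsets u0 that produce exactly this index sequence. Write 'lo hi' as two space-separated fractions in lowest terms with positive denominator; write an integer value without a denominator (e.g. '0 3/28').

C = [2/13, 2/13, 9/26, 17/26, 12/13, 1, 1]
j=0 picked index 0: u0 ∈ [0, 2/13)
j=1 picked index 2: u0 ∈ [1/91, 37/182)
j=2 picked index 3: u0 ∈ [11/182, 67/182)
j=3 picked index 3: u0 ∈ [-15/182, 41/182)
j=4 picked index 3: u0 ∈ [-41/182, 15/182)
j=5 picked index 4: u0 ∈ [-11/182, 19/91)
j=6 picked index 5: u0 ∈ [6/91, 1/7)
intersection: [6/91, 15/182)

6/91 15/182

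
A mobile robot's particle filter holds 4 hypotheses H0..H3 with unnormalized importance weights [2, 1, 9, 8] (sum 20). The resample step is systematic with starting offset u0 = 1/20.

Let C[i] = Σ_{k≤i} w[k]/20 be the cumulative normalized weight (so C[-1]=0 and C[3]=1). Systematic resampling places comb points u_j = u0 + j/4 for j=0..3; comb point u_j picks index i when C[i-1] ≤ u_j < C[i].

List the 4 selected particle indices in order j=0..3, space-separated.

0 2 2 3

C = [1/10, 3/20, 3/5, 1]
j=0: u_0=1/20 ∈ [0, 1/10) → index 0
j=1: u_1=3/10 ∈ [3/20, 3/5) → index 2
j=2: u_2=11/20 ∈ [3/20, 3/5) → index 2
j=3: u_3=4/5 ∈ [3/5, 1) → index 3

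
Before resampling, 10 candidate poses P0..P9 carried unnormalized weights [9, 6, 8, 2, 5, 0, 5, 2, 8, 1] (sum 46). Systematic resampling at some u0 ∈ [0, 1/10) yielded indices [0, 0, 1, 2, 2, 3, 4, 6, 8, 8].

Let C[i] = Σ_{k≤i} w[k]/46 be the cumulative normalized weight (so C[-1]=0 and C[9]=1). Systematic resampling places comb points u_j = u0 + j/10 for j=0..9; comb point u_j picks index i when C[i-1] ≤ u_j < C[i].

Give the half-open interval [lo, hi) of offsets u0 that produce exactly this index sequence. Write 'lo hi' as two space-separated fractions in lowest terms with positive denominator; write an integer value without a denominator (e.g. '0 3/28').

C = [9/46, 15/46, 1/2, 25/46, 15/23, 15/23, 35/46, 37/46, 45/46, 1]
j=0 picked index 0: u0 ∈ [0, 9/46)
j=1 picked index 0: u0 ∈ [-1/10, 11/115)
j=2 picked index 1: u0 ∈ [-1/230, 29/230)
j=3 picked index 2: u0 ∈ [3/115, 1/5)
j=4 picked index 2: u0 ∈ [-17/230, 1/10)
j=5 picked index 3: u0 ∈ [0, 1/23)
j=6 picked index 4: u0 ∈ [-13/230, 6/115)
j=7 picked index 6: u0 ∈ [-11/230, 7/115)
j=8 picked index 8: u0 ∈ [1/230, 41/230)
j=9 picked index 8: u0 ∈ [-11/115, 9/115)
intersection: [3/115, 1/23)

3/115 1/23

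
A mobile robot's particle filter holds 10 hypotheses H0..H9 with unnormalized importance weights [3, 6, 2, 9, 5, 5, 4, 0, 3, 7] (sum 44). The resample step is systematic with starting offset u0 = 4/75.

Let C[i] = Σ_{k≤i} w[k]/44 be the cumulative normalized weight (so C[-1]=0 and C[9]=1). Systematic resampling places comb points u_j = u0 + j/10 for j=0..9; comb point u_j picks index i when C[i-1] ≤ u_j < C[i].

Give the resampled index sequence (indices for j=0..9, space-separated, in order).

0 1 3 3 3 4 5 6 9 9

C = [3/44, 9/44, 1/4, 5/11, 25/44, 15/22, 17/22, 17/22, 37/44, 1]
j=0: u_0=4/75 ∈ [0, 3/44) → index 0
j=1: u_1=23/150 ∈ [3/44, 9/44) → index 1
j=2: u_2=19/75 ∈ [1/4, 5/11) → index 3
j=3: u_3=53/150 ∈ [1/4, 5/11) → index 3
j=4: u_4=34/75 ∈ [1/4, 5/11) → index 3
j=5: u_5=83/150 ∈ [5/11, 25/44) → index 4
j=6: u_6=49/75 ∈ [25/44, 15/22) → index 5
j=7: u_7=113/150 ∈ [15/22, 17/22) → index 6
j=8: u_8=64/75 ∈ [37/44, 1) → index 9
j=9: u_9=143/150 ∈ [37/44, 1) → index 9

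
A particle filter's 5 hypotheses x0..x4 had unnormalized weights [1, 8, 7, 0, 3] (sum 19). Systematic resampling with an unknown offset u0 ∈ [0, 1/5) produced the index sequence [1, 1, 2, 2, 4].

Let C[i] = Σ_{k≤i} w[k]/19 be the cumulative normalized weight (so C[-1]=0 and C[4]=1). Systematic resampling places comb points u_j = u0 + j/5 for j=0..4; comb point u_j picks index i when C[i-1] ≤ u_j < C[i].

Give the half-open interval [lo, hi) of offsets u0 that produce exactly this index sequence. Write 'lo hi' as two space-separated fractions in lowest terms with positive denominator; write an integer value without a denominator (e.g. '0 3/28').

7/95 1/5

C = [1/19, 9/19, 16/19, 16/19, 1]
j=0 picked index 1: u0 ∈ [1/19, 9/19)
j=1 picked index 1: u0 ∈ [-14/95, 26/95)
j=2 picked index 2: u0 ∈ [7/95, 42/95)
j=3 picked index 2: u0 ∈ [-12/95, 23/95)
j=4 picked index 4: u0 ∈ [4/95, 1/5)
intersection: [7/95, 1/5)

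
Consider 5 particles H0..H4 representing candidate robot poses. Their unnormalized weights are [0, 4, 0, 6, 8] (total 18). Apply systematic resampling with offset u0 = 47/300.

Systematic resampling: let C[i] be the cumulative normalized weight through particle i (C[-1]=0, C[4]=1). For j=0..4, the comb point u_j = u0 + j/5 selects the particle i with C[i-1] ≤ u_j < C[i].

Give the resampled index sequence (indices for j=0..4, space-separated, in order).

C = [0, 2/9, 2/9, 5/9, 1]
j=0: u_0=47/300 ∈ [0, 2/9) → index 1
j=1: u_1=107/300 ∈ [2/9, 5/9) → index 3
j=2: u_2=167/300 ∈ [5/9, 1) → index 4
j=3: u_3=227/300 ∈ [5/9, 1) → index 4
j=4: u_4=287/300 ∈ [5/9, 1) → index 4

1 3 4 4 4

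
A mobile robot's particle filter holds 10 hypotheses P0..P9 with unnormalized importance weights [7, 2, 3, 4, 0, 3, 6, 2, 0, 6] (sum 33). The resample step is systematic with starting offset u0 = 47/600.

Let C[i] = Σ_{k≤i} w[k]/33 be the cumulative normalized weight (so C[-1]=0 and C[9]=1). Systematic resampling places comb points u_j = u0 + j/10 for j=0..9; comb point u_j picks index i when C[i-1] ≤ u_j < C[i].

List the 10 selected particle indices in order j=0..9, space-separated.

C = [7/33, 3/11, 4/11, 16/33, 16/33, 19/33, 25/33, 9/11, 9/11, 1]
j=0: u_0=47/600 ∈ [0, 7/33) → index 0
j=1: u_1=107/600 ∈ [0, 7/33) → index 0
j=2: u_2=167/600 ∈ [3/11, 4/11) → index 2
j=3: u_3=227/600 ∈ [4/11, 16/33) → index 3
j=4: u_4=287/600 ∈ [4/11, 16/33) → index 3
j=5: u_5=347/600 ∈ [19/33, 25/33) → index 6
j=6: u_6=407/600 ∈ [19/33, 25/33) → index 6
j=7: u_7=467/600 ∈ [25/33, 9/11) → index 7
j=8: u_8=527/600 ∈ [9/11, 1) → index 9
j=9: u_9=587/600 ∈ [9/11, 1) → index 9

0 0 2 3 3 6 6 7 9 9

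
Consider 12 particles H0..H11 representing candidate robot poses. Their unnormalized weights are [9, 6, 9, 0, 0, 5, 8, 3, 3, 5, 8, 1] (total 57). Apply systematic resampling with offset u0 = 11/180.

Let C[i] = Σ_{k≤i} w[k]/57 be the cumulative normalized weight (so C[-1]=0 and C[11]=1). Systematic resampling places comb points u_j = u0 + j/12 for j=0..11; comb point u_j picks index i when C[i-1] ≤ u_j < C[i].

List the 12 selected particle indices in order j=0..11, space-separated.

C = [3/19, 5/19, 8/19, 8/19, 8/19, 29/57, 37/57, 40/57, 43/57, 16/19, 56/57, 1]
j=0: u_0=11/180 ∈ [0, 3/19) → index 0
j=1: u_1=13/90 ∈ [0, 3/19) → index 0
j=2: u_2=41/180 ∈ [3/19, 5/19) → index 1
j=3: u_3=14/45 ∈ [5/19, 8/19) → index 2
j=4: u_4=71/180 ∈ [5/19, 8/19) → index 2
j=5: u_5=43/90 ∈ [8/19, 29/57) → index 5
j=6: u_6=101/180 ∈ [29/57, 37/57) → index 6
j=7: u_7=29/45 ∈ [29/57, 37/57) → index 6
j=8: u_8=131/180 ∈ [40/57, 43/57) → index 8
j=9: u_9=73/90 ∈ [43/57, 16/19) → index 9
j=10: u_10=161/180 ∈ [16/19, 56/57) → index 10
j=11: u_11=44/45 ∈ [16/19, 56/57) → index 10

0 0 1 2 2 5 6 6 8 9 10 10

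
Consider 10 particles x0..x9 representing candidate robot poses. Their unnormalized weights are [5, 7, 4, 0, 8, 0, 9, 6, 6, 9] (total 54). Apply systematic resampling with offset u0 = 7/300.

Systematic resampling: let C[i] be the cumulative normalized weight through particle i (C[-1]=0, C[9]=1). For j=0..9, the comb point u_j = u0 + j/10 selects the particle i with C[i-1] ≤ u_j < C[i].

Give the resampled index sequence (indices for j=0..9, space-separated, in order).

0 1 2 4 4 6 7 8 8 9

C = [5/54, 2/9, 8/27, 8/27, 4/9, 4/9, 11/18, 13/18, 5/6, 1]
j=0: u_0=7/300 ∈ [0, 5/54) → index 0
j=1: u_1=37/300 ∈ [5/54, 2/9) → index 1
j=2: u_2=67/300 ∈ [2/9, 8/27) → index 2
j=3: u_3=97/300 ∈ [8/27, 4/9) → index 4
j=4: u_4=127/300 ∈ [8/27, 4/9) → index 4
j=5: u_5=157/300 ∈ [4/9, 11/18) → index 6
j=6: u_6=187/300 ∈ [11/18, 13/18) → index 7
j=7: u_7=217/300 ∈ [13/18, 5/6) → index 8
j=8: u_8=247/300 ∈ [13/18, 5/6) → index 8
j=9: u_9=277/300 ∈ [5/6, 1) → index 9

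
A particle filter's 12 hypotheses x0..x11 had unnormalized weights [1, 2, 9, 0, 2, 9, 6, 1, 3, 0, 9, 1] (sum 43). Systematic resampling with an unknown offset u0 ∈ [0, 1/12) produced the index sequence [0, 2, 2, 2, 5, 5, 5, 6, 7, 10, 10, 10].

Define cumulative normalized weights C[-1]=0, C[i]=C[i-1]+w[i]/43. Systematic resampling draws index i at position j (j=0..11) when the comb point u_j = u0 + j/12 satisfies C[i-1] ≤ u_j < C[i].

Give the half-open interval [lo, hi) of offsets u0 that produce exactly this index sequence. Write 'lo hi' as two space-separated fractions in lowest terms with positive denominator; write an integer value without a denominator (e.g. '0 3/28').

C = [1/43, 3/43, 12/43, 12/43, 14/43, 23/43, 29/43, 30/43, 33/43, 33/43, 42/43, 1]
j=0 picked index 0: u0 ∈ [0, 1/43)
j=1 picked index 2: u0 ∈ [-7/516, 101/516)
j=2 picked index 2: u0 ∈ [-25/258, 29/258)
j=3 picked index 2: u0 ∈ [-31/172, 5/172)
j=4 picked index 5: u0 ∈ [-1/129, 26/129)
j=5 picked index 5: u0 ∈ [-47/516, 61/516)
j=6 picked index 5: u0 ∈ [-15/86, 3/86)
j=7 picked index 6: u0 ∈ [-25/516, 47/516)
j=8 picked index 7: u0 ∈ [1/129, 4/129)
j=9 picked index 10: u0 ∈ [3/172, 39/172)
j=10 picked index 10: u0 ∈ [-17/258, 37/258)
j=11 picked index 10: u0 ∈ [-77/516, 31/516)
intersection: [3/172, 1/43)

3/172 1/43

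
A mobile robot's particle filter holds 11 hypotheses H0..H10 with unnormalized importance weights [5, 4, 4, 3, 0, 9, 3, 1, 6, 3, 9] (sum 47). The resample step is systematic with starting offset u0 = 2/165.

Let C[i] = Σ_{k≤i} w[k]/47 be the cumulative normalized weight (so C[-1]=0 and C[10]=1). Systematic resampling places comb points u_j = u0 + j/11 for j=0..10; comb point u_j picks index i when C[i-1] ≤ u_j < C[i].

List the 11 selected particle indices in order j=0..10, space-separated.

0 0 2 3 5 5 6 8 8 10 10

C = [5/47, 9/47, 13/47, 16/47, 16/47, 25/47, 28/47, 29/47, 35/47, 38/47, 1]
j=0: u_0=2/165 ∈ [0, 5/47) → index 0
j=1: u_1=17/165 ∈ [0, 5/47) → index 0
j=2: u_2=32/165 ∈ [9/47, 13/47) → index 2
j=3: u_3=47/165 ∈ [13/47, 16/47) → index 3
j=4: u_4=62/165 ∈ [16/47, 25/47) → index 5
j=5: u_5=7/15 ∈ [16/47, 25/47) → index 5
j=6: u_6=92/165 ∈ [25/47, 28/47) → index 6
j=7: u_7=107/165 ∈ [29/47, 35/47) → index 8
j=8: u_8=122/165 ∈ [29/47, 35/47) → index 8
j=9: u_9=137/165 ∈ [38/47, 1) → index 10
j=10: u_10=152/165 ∈ [38/47, 1) → index 10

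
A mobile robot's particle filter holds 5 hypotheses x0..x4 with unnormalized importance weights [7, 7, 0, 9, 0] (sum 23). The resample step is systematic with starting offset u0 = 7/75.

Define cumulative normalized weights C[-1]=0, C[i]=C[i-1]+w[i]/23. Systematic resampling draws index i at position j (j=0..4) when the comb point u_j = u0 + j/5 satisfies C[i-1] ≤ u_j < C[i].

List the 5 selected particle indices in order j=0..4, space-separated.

0 0 1 3 3

C = [7/23, 14/23, 14/23, 1, 1]
j=0: u_0=7/75 ∈ [0, 7/23) → index 0
j=1: u_1=22/75 ∈ [0, 7/23) → index 0
j=2: u_2=37/75 ∈ [7/23, 14/23) → index 1
j=3: u_3=52/75 ∈ [14/23, 1) → index 3
j=4: u_4=67/75 ∈ [14/23, 1) → index 3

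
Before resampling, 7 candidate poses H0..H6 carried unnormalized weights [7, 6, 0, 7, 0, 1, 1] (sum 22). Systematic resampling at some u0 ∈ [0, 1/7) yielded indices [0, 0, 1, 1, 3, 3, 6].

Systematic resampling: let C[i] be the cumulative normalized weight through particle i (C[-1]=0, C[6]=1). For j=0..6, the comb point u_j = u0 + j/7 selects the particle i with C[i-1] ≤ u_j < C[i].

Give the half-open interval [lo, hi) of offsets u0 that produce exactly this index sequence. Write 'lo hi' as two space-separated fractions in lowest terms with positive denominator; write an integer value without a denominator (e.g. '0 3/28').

C = [7/22, 13/22, 13/22, 10/11, 10/11, 21/22, 1]
j=0 picked index 0: u0 ∈ [0, 7/22)
j=1 picked index 0: u0 ∈ [-1/7, 27/154)
j=2 picked index 1: u0 ∈ [5/154, 47/154)
j=3 picked index 1: u0 ∈ [-17/154, 25/154)
j=4 picked index 3: u0 ∈ [3/154, 26/77)
j=5 picked index 3: u0 ∈ [-19/154, 15/77)
j=6 picked index 6: u0 ∈ [15/154, 1/7)
intersection: [15/154, 1/7)

15/154 1/7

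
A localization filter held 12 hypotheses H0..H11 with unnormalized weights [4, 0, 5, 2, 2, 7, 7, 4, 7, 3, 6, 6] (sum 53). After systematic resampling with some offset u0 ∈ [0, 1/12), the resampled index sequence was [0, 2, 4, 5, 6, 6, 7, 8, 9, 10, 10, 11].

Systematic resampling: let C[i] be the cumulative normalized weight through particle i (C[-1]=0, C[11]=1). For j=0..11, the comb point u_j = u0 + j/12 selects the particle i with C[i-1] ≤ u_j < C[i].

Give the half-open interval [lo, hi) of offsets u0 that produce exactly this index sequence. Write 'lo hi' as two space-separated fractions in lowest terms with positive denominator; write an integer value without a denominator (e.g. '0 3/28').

C = [4/53, 4/53, 9/53, 11/53, 13/53, 20/53, 27/53, 31/53, 38/53, 41/53, 47/53, 1]
j=0 picked index 0: u0 ∈ [0, 4/53)
j=1 picked index 2: u0 ∈ [-5/636, 55/636)
j=2 picked index 4: u0 ∈ [13/318, 25/318)
j=3 picked index 5: u0 ∈ [-1/212, 27/212)
j=4 picked index 6: u0 ∈ [7/159, 28/159)
j=5 picked index 6: u0 ∈ [-25/636, 59/636)
j=6 picked index 7: u0 ∈ [1/106, 9/106)
j=7 picked index 8: u0 ∈ [1/636, 85/636)
j=8 picked index 9: u0 ∈ [8/159, 17/159)
j=9 picked index 10: u0 ∈ [5/212, 29/212)
j=10 picked index 10: u0 ∈ [-19/318, 17/318)
j=11 picked index 11: u0 ∈ [-19/636, 1/12)
intersection: [8/159, 17/318)

8/159 17/318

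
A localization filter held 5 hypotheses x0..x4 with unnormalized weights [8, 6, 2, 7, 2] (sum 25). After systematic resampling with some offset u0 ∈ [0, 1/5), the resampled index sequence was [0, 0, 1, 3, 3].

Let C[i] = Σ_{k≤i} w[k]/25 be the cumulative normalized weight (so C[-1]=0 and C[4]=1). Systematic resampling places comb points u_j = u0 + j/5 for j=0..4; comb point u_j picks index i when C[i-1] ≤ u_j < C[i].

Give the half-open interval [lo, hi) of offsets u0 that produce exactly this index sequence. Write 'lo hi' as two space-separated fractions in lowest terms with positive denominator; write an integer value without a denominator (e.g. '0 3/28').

1/25 3/25

C = [8/25, 14/25, 16/25, 23/25, 1]
j=0 picked index 0: u0 ∈ [0, 8/25)
j=1 picked index 0: u0 ∈ [-1/5, 3/25)
j=2 picked index 1: u0 ∈ [-2/25, 4/25)
j=3 picked index 3: u0 ∈ [1/25, 8/25)
j=4 picked index 3: u0 ∈ [-4/25, 3/25)
intersection: [1/25, 3/25)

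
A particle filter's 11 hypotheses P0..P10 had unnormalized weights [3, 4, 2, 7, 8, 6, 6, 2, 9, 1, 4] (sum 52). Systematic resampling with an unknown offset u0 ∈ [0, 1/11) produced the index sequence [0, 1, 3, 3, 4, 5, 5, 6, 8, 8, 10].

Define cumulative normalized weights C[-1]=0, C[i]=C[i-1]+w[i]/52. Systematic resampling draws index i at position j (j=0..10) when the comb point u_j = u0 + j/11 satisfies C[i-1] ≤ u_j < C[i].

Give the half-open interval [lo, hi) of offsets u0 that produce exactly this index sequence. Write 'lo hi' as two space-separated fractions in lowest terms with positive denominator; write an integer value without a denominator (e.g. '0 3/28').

2/143 9/286

C = [3/52, 7/52, 9/52, 4/13, 6/13, 15/26, 9/13, 19/26, 47/52, 12/13, 1]
j=0 picked index 0: u0 ∈ [0, 3/52)
j=1 picked index 1: u0 ∈ [-19/572, 25/572)
j=2 picked index 3: u0 ∈ [-5/572, 18/143)
j=3 picked index 3: u0 ∈ [-57/572, 5/143)
j=4 picked index 4: u0 ∈ [-8/143, 14/143)
j=5 picked index 5: u0 ∈ [1/143, 35/286)
j=6 picked index 5: u0 ∈ [-12/143, 9/286)
j=7 picked index 6: u0 ∈ [-17/286, 8/143)
j=8 picked index 8: u0 ∈ [1/286, 101/572)
j=9 picked index 8: u0 ∈ [-25/286, 49/572)
j=10 picked index 10: u0 ∈ [2/143, 1/11)
intersection: [2/143, 9/286)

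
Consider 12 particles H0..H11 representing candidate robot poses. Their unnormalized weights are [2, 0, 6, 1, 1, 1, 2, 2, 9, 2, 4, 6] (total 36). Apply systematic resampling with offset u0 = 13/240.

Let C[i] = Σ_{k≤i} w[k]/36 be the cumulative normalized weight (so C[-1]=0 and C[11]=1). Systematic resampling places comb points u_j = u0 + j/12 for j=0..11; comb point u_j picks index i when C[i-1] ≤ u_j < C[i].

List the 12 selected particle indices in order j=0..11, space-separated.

0 2 2 5 7 8 8 8 9 10 11 11

C = [1/18, 1/18, 2/9, 1/4, 5/18, 11/36, 13/36, 5/12, 2/3, 13/18, 5/6, 1]
j=0: u_0=13/240 ∈ [0, 1/18) → index 0
j=1: u_1=11/80 ∈ [1/18, 2/9) → index 2
j=2: u_2=53/240 ∈ [1/18, 2/9) → index 2
j=3: u_3=73/240 ∈ [5/18, 11/36) → index 5
j=4: u_4=31/80 ∈ [13/36, 5/12) → index 7
j=5: u_5=113/240 ∈ [5/12, 2/3) → index 8
j=6: u_6=133/240 ∈ [5/12, 2/3) → index 8
j=7: u_7=51/80 ∈ [5/12, 2/3) → index 8
j=8: u_8=173/240 ∈ [2/3, 13/18) → index 9
j=9: u_9=193/240 ∈ [13/18, 5/6) → index 10
j=10: u_10=71/80 ∈ [5/6, 1) → index 11
j=11: u_11=233/240 ∈ [5/6, 1) → index 11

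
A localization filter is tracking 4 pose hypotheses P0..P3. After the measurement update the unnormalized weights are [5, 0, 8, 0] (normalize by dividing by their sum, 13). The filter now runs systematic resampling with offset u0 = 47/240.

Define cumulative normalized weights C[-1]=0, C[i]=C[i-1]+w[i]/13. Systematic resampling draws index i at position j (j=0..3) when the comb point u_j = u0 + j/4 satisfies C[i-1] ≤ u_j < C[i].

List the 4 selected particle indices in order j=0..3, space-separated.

0 2 2 2

C = [5/13, 5/13, 1, 1]
j=0: u_0=47/240 ∈ [0, 5/13) → index 0
j=1: u_1=107/240 ∈ [5/13, 1) → index 2
j=2: u_2=167/240 ∈ [5/13, 1) → index 2
j=3: u_3=227/240 ∈ [5/13, 1) → index 2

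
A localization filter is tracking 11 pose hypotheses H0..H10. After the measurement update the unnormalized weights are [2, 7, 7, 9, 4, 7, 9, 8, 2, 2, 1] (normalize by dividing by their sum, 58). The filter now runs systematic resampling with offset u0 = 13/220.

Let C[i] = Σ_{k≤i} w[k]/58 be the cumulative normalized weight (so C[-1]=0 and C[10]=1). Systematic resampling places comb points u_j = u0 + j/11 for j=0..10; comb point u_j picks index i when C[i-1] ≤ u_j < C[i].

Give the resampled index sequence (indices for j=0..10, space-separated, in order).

C = [1/29, 9/58, 8/29, 25/58, 1/2, 18/29, 45/58, 53/58, 55/58, 57/58, 1]
j=0: u_0=13/220 ∈ [1/29, 9/58) → index 1
j=1: u_1=3/20 ∈ [1/29, 9/58) → index 1
j=2: u_2=53/220 ∈ [9/58, 8/29) → index 2
j=3: u_3=73/220 ∈ [8/29, 25/58) → index 3
j=4: u_4=93/220 ∈ [8/29, 25/58) → index 3
j=5: u_5=113/220 ∈ [1/2, 18/29) → index 5
j=6: u_6=133/220 ∈ [1/2, 18/29) → index 5
j=7: u_7=153/220 ∈ [18/29, 45/58) → index 6
j=8: u_8=173/220 ∈ [45/58, 53/58) → index 7
j=9: u_9=193/220 ∈ [45/58, 53/58) → index 7
j=10: u_10=213/220 ∈ [55/58, 57/58) → index 9

1 1 2 3 3 5 5 6 7 7 9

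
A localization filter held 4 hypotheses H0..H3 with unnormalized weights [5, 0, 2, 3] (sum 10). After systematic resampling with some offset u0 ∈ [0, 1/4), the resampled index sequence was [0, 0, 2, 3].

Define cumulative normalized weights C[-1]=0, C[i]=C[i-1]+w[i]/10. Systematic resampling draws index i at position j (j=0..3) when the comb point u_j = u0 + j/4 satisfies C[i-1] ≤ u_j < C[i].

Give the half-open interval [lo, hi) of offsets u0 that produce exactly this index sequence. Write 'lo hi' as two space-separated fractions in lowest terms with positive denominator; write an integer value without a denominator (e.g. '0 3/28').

0 1/5

C = [1/2, 1/2, 7/10, 1]
j=0 picked index 0: u0 ∈ [0, 1/2)
j=1 picked index 0: u0 ∈ [-1/4, 1/4)
j=2 picked index 2: u0 ∈ [0, 1/5)
j=3 picked index 3: u0 ∈ [-1/20, 1/4)
intersection: [0, 1/5)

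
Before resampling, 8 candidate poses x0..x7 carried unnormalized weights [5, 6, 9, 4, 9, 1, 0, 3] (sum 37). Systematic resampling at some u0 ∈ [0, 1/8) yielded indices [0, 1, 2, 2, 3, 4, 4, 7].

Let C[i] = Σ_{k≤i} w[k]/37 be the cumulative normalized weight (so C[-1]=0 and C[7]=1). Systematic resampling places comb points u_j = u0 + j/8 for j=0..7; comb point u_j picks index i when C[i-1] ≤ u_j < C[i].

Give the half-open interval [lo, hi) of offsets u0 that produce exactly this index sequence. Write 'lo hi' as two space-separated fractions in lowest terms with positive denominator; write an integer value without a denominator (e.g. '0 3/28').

C = [5/37, 11/37, 20/37, 24/37, 33/37, 34/37, 34/37, 1]
j=0 picked index 0: u0 ∈ [0, 5/37)
j=1 picked index 1: u0 ∈ [3/296, 51/296)
j=2 picked index 2: u0 ∈ [7/148, 43/148)
j=3 picked index 2: u0 ∈ [-23/296, 49/296)
j=4 picked index 3: u0 ∈ [3/74, 11/74)
j=5 picked index 4: u0 ∈ [7/296, 79/296)
j=6 picked index 4: u0 ∈ [-15/148, 21/148)
j=7 picked index 7: u0 ∈ [13/296, 1/8)
intersection: [7/148, 1/8)

7/148 1/8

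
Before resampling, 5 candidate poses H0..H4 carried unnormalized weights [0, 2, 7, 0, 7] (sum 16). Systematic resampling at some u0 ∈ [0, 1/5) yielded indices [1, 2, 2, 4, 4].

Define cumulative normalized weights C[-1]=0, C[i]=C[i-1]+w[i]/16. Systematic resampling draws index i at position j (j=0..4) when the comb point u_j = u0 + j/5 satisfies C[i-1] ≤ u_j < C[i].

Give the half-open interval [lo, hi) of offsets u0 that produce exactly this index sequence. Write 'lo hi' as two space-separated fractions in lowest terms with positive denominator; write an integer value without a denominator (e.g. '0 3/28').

0 1/8

C = [0, 1/8, 9/16, 9/16, 1]
j=0 picked index 1: u0 ∈ [0, 1/8)
j=1 picked index 2: u0 ∈ [-3/40, 29/80)
j=2 picked index 2: u0 ∈ [-11/40, 13/80)
j=3 picked index 4: u0 ∈ [-3/80, 2/5)
j=4 picked index 4: u0 ∈ [-19/80, 1/5)
intersection: [0, 1/8)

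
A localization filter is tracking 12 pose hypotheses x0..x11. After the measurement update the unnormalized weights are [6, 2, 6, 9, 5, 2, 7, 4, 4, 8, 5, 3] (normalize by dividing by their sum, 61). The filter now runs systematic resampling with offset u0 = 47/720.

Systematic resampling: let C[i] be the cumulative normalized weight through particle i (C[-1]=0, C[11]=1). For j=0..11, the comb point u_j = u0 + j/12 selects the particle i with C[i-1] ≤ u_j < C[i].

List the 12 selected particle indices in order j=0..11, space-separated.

0 2 3 3 4 5 6 7 8 9 10 11

C = [6/61, 8/61, 14/61, 23/61, 28/61, 30/61, 37/61, 41/61, 45/61, 53/61, 58/61, 1]
j=0: u_0=47/720 ∈ [0, 6/61) → index 0
j=1: u_1=107/720 ∈ [8/61, 14/61) → index 2
j=2: u_2=167/720 ∈ [14/61, 23/61) → index 3
j=3: u_3=227/720 ∈ [14/61, 23/61) → index 3
j=4: u_4=287/720 ∈ [23/61, 28/61) → index 4
j=5: u_5=347/720 ∈ [28/61, 30/61) → index 5
j=6: u_6=407/720 ∈ [30/61, 37/61) → index 6
j=7: u_7=467/720 ∈ [37/61, 41/61) → index 7
j=8: u_8=527/720 ∈ [41/61, 45/61) → index 8
j=9: u_9=587/720 ∈ [45/61, 53/61) → index 9
j=10: u_10=647/720 ∈ [53/61, 58/61) → index 10
j=11: u_11=707/720 ∈ [58/61, 1) → index 11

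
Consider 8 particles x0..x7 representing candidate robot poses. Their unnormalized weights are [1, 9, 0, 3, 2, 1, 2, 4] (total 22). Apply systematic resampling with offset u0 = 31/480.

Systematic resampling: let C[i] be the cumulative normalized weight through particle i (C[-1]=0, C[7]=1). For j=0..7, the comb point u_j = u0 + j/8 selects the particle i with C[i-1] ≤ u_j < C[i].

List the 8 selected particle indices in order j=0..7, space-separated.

1 1 1 1 3 5 6 7

C = [1/22, 5/11, 5/11, 13/22, 15/22, 8/11, 9/11, 1]
j=0: u_0=31/480 ∈ [1/22, 5/11) → index 1
j=1: u_1=91/480 ∈ [1/22, 5/11) → index 1
j=2: u_2=151/480 ∈ [1/22, 5/11) → index 1
j=3: u_3=211/480 ∈ [1/22, 5/11) → index 1
j=4: u_4=271/480 ∈ [5/11, 13/22) → index 3
j=5: u_5=331/480 ∈ [15/22, 8/11) → index 5
j=6: u_6=391/480 ∈ [8/11, 9/11) → index 6
j=7: u_7=451/480 ∈ [9/11, 1) → index 7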